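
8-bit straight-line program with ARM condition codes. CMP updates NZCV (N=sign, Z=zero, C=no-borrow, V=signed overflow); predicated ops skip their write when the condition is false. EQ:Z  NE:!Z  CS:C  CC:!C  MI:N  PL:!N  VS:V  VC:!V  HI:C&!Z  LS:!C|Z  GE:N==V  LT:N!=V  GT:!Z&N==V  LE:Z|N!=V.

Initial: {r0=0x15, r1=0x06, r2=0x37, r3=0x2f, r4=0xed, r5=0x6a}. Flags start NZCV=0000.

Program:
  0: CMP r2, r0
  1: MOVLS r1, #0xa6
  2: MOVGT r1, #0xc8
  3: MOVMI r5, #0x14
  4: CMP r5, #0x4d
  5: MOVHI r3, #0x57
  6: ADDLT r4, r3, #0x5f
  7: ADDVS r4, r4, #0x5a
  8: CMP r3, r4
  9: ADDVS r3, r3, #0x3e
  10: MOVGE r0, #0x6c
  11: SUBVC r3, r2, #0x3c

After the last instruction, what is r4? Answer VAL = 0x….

VAL = 0xed

0: ✓ CMP  NZCV=0010
1: · MOVLS
2: ✓ MOVGT  r1←0xc8
3: · MOVMI
4: ✓ CMP  NZCV=0010
5: ✓ MOVHI  r3←0x57
6: · ADDLT
7: · ADDVS
8: ✓ CMP  NZCV=0000
9: · ADDVS
10: ✓ MOVGE  r0←0x6c
11: ✓ SUBVC  r3←0xfb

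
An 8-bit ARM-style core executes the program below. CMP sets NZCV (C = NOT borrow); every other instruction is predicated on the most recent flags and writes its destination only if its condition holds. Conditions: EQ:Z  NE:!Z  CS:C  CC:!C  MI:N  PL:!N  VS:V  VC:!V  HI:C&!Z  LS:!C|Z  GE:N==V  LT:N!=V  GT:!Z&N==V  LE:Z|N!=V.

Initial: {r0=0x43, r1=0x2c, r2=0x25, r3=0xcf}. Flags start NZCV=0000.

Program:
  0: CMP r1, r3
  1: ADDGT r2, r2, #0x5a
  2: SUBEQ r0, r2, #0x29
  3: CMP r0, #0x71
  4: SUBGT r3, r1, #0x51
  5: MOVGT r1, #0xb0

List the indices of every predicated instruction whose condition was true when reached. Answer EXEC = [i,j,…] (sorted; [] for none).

EXEC = [1]

0: ✓ CMP  NZCV=0000
1: ✓ ADDGT  r2←0x7f
2: · SUBEQ
3: ✓ CMP  NZCV=1000
4: · SUBGT
5: · MOVGT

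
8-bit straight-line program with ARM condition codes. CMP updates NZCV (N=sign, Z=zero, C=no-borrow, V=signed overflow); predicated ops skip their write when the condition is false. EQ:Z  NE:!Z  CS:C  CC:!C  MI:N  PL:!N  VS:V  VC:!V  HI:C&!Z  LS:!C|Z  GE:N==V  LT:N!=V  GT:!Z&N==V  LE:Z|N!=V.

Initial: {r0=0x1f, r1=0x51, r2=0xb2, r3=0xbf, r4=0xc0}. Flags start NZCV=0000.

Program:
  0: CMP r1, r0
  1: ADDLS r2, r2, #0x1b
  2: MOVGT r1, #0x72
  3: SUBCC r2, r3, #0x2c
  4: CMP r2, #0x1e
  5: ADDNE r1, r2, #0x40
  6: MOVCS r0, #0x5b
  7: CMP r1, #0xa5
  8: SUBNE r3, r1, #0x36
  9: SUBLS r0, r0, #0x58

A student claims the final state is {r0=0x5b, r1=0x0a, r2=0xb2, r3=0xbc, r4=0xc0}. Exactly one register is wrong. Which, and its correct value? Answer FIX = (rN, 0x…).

[0] flags=0010 → (cmp)
[1] flags=0010 LS?F → skip
[2] flags=0010 GT?T → r1=0x72
[3] flags=0010 CC?F → skip
[4] flags=1010 → (cmp)
[5] flags=1010 NE?T → r1=0xf2
[6] flags=1010 CS?T → r0=0x5b
[7] flags=0010 → (cmp)
[8] flags=0010 NE?T → r3=0xbc
[9] flags=0010 LS?F → skip

FIX = (r1, 0xf2)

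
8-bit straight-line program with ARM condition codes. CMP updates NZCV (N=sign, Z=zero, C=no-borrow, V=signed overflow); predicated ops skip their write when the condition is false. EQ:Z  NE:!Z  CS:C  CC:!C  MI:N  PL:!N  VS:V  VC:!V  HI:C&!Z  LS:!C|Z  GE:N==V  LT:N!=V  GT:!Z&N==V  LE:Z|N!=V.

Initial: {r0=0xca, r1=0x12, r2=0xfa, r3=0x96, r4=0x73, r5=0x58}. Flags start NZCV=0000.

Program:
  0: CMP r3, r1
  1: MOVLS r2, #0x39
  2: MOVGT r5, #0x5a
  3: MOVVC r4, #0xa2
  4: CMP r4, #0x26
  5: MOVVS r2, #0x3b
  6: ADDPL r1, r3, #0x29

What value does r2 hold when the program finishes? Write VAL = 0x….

VAL = 0x3b

[0] flags=1010 → (cmp)
[1] flags=1010 LS?F → skip
[2] flags=1010 GT?F → skip
[3] flags=1010 VC?T → r4=0xa2
[4] flags=0011 → (cmp)
[5] flags=0011 VS?T → r2=0x3b
[6] flags=0011 PL?T → r1=0xbf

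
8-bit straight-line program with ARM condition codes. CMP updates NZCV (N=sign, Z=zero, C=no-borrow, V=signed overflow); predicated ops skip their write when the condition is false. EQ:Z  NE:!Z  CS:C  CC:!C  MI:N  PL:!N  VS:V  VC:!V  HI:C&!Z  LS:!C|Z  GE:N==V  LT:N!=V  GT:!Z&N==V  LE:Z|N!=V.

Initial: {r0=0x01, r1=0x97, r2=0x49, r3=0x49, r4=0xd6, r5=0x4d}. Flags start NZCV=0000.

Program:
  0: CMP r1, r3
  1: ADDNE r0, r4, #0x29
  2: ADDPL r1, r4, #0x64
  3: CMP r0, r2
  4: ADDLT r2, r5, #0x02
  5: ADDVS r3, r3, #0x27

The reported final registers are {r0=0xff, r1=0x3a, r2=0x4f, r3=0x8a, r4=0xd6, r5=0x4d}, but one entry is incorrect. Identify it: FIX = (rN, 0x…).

FIX = (r3, 0x49)

0: ✓ CMP  NZCV=0011
1: ✓ ADDNE  r0←0xff
2: ✓ ADDPL  r1←0x3a
3: ✓ CMP  NZCV=1010
4: ✓ ADDLT  r2←0x4f
5: · ADDVS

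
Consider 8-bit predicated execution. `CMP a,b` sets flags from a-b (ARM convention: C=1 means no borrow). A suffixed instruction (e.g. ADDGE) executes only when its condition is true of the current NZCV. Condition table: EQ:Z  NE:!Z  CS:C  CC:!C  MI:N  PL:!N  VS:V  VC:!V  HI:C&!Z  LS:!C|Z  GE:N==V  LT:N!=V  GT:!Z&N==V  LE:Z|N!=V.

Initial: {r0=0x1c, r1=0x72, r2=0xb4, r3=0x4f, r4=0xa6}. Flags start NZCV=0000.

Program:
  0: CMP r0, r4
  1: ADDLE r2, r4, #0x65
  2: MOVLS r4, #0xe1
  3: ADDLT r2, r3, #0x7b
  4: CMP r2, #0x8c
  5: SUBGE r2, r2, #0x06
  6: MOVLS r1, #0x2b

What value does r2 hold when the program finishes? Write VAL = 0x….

VAL = 0xae

0: ✓ CMP  NZCV=0000
1: · ADDLE
2: ✓ MOVLS  r4←0xe1
3: · ADDLT
4: ✓ CMP  NZCV=0010
5: ✓ SUBGE  r2←0xae
6: · MOVLS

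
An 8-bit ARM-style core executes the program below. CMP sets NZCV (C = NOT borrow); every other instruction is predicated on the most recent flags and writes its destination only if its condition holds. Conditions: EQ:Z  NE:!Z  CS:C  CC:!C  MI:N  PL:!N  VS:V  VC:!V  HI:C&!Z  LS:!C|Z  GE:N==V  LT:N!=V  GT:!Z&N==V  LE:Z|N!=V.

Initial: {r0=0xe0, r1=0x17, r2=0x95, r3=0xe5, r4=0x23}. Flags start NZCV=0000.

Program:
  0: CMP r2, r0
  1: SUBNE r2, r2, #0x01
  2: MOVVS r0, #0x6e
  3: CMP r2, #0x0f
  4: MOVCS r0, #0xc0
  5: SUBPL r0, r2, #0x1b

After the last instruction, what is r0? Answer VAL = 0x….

VAL = 0xc0

[0] flags=1000 → (cmp)
[1] flags=1000 NE?T → r2=0x94
[2] flags=1000 VS?F → skip
[3] flags=1010 → (cmp)
[4] flags=1010 CS?T → r0=0xc0
[5] flags=1010 PL?F → skip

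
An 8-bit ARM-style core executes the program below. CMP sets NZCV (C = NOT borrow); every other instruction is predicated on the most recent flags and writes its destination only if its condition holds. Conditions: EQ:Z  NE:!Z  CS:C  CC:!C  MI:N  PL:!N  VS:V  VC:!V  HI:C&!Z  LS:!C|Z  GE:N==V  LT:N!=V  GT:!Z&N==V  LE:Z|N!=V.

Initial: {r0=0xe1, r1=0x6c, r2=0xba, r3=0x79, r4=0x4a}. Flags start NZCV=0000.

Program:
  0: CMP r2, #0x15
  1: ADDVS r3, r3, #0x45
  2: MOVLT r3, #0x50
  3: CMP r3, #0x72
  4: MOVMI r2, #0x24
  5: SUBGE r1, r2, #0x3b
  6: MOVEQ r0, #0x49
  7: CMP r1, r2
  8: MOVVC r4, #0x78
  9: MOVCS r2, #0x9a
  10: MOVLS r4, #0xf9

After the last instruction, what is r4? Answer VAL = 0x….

VAL = 0x78

[0] flags=1010 → (cmp)
[1] flags=1010 VS?F → skip
[2] flags=1010 LT?T → r3=0x50
[3] flags=1000 → (cmp)
[4] flags=1000 MI?T → r2=0x24
[5] flags=1000 GE?F → skip
[6] flags=1000 EQ?F → skip
[7] flags=0010 → (cmp)
[8] flags=0010 VC?T → r4=0x78
[9] flags=0010 CS?T → r2=0x9a
[10] flags=0010 LS?F → skip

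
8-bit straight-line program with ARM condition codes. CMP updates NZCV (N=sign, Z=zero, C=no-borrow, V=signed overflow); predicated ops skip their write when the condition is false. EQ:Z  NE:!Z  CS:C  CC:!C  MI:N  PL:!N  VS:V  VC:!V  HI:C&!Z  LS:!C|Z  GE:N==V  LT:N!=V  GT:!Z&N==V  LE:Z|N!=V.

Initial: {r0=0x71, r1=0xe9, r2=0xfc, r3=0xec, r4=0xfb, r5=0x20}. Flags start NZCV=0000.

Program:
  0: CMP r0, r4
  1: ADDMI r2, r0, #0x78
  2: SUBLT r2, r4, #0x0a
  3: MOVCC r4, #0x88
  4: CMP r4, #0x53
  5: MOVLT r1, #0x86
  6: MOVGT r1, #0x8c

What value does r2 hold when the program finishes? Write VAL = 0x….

0: ✓ CMP  NZCV=0000
1: · ADDMI
2: · SUBLT
3: ✓ MOVCC  r4←0x88
4: ✓ CMP  NZCV=0011
5: ✓ MOVLT  r1←0x86
6: · MOVGT

VAL = 0xfc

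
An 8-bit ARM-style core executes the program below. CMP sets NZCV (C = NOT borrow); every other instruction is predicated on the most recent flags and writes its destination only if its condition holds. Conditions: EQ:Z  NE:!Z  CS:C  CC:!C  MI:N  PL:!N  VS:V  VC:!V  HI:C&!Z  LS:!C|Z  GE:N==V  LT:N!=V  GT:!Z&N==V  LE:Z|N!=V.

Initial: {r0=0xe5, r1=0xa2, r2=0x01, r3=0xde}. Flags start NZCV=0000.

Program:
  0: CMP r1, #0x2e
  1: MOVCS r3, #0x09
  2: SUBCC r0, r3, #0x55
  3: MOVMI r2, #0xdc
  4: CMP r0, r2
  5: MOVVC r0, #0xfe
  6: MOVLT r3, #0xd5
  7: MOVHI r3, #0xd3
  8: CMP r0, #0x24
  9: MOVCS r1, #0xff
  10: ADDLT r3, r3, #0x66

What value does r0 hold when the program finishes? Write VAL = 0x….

0: ✓ CMP  NZCV=0011
1: ✓ MOVCS  r3←0x09
2: · SUBCC
3: · MOVMI
4: ✓ CMP  NZCV=1010
5: ✓ MOVVC  r0←0xfe
6: ✓ MOVLT  r3←0xd5
7: ✓ MOVHI  r3←0xd3
8: ✓ CMP  NZCV=1010
9: ✓ MOVCS  r1←0xff
10: ✓ ADDLT  r3←0x39

VAL = 0xfe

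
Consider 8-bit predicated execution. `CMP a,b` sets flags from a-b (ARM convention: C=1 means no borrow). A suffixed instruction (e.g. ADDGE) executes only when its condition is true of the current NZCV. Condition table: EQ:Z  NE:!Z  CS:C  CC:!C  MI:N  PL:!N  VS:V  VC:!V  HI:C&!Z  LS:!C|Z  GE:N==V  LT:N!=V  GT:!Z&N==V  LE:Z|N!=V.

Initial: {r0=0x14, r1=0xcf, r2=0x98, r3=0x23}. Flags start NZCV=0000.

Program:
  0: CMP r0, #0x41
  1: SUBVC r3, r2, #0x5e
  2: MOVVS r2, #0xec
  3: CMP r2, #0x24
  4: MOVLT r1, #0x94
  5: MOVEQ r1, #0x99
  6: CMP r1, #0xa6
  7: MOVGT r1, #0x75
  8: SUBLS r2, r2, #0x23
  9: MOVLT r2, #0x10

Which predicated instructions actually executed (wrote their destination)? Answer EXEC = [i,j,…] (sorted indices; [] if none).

EXEC = [1,4,8,9]

0: ✓ CMP  NZCV=1000
1: ✓ SUBVC  r3←0x3a
2: · MOVVS
3: ✓ CMP  NZCV=0011
4: ✓ MOVLT  r1←0x94
5: · MOVEQ
6: ✓ CMP  NZCV=1000
7: · MOVGT
8: ✓ SUBLS  r2←0x75
9: ✓ MOVLT  r2←0x10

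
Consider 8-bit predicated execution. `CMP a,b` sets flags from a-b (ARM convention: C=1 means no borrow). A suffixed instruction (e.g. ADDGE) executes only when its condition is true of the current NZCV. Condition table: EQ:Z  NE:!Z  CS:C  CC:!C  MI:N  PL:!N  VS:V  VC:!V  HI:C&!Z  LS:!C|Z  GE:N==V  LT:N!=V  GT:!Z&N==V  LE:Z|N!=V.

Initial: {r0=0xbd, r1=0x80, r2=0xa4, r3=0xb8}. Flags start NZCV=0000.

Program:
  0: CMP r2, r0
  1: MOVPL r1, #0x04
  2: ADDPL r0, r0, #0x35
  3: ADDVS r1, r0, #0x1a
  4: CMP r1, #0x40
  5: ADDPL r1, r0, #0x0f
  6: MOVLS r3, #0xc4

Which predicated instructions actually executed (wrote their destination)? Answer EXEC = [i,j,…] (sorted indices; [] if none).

EXEC = [5]

[0] flags=1000 → (cmp)
[1] flags=1000 PL?F → skip
[2] flags=1000 PL?F → skip
[3] flags=1000 VS?F → skip
[4] flags=0011 → (cmp)
[5] flags=0011 PL?T → r1=0xcc
[6] flags=0011 LS?F → skip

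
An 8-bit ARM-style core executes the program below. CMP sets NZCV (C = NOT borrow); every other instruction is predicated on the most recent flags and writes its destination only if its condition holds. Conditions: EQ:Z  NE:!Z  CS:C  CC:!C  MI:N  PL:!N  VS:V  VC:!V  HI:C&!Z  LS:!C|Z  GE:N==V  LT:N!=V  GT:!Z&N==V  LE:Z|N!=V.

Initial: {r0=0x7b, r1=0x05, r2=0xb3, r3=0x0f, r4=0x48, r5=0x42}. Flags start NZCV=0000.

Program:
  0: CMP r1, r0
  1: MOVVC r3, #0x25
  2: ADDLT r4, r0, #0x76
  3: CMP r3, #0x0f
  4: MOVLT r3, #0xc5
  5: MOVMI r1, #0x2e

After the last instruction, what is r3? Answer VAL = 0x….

VAL = 0x25

0: ✓ CMP  NZCV=1000
1: ✓ MOVVC  r3←0x25
2: ✓ ADDLT  r4←0xf1
3: ✓ CMP  NZCV=0010
4: · MOVLT
5: · MOVMI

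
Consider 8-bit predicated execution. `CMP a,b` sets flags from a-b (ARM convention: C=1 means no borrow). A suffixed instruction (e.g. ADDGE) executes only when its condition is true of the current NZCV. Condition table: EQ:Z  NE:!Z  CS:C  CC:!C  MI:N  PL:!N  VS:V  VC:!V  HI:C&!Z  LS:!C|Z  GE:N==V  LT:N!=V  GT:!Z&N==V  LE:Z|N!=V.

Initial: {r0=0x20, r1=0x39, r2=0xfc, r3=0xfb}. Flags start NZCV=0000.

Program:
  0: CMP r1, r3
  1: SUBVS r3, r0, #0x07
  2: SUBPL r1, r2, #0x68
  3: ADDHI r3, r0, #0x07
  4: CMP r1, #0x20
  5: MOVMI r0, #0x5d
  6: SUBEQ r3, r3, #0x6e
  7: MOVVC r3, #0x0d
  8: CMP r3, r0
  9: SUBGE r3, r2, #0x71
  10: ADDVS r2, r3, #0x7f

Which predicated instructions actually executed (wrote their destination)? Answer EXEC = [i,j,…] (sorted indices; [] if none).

[0] flags=0000 → (cmp)
[1] flags=0000 VS?F → skip
[2] flags=0000 PL?T → r1=0x94
[3] flags=0000 HI?F → skip
[4] flags=0011 → (cmp)
[5] flags=0011 MI?F → skip
[6] flags=0011 EQ?F → skip
[7] flags=0011 VC?F → skip
[8] flags=1010 → (cmp)
[9] flags=1010 GE?F → skip
[10] flags=1010 VS?F → skip

EXEC = [2]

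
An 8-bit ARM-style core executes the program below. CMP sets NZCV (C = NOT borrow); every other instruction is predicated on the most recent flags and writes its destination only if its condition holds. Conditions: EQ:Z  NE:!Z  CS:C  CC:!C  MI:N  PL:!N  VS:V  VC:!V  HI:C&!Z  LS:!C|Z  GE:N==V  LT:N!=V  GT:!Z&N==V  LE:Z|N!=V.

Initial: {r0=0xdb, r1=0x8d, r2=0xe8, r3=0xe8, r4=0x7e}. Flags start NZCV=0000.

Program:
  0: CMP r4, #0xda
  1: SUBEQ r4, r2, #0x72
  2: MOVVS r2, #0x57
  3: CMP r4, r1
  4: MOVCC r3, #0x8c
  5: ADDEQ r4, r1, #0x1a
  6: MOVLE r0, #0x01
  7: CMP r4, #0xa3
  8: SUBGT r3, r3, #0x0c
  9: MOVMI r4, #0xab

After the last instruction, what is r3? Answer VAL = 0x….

VAL = 0x80

0: ✓ CMP  NZCV=1001
1: · SUBEQ
2: ✓ MOVVS  r2←0x57
3: ✓ CMP  NZCV=1001
4: ✓ MOVCC  r3←0x8c
5: · ADDEQ
6: · MOVLE
7: ✓ CMP  NZCV=1001
8: ✓ SUBGT  r3←0x80
9: ✓ MOVMI  r4←0xab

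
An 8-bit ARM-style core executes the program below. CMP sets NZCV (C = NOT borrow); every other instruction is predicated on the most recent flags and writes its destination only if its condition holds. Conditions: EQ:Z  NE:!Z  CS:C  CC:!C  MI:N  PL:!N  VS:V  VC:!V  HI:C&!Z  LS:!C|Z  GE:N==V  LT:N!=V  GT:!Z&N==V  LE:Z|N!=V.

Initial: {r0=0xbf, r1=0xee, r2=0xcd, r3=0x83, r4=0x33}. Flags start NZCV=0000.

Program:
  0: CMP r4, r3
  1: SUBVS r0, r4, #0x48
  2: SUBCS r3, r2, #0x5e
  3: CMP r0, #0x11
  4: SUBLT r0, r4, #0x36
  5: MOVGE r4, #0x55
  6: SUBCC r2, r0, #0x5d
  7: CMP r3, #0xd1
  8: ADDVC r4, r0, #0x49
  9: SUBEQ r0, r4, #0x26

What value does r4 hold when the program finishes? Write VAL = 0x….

VAL = 0x46

[0] flags=1001 → (cmp)
[1] flags=1001 VS?T → r0=0xeb
[2] flags=1001 CS?F → skip
[3] flags=1010 → (cmp)
[4] flags=1010 LT?T → r0=0xfd
[5] flags=1010 GE?F → skip
[6] flags=1010 CC?F → skip
[7] flags=1000 → (cmp)
[8] flags=1000 VC?T → r4=0x46
[9] flags=1000 EQ?F → skip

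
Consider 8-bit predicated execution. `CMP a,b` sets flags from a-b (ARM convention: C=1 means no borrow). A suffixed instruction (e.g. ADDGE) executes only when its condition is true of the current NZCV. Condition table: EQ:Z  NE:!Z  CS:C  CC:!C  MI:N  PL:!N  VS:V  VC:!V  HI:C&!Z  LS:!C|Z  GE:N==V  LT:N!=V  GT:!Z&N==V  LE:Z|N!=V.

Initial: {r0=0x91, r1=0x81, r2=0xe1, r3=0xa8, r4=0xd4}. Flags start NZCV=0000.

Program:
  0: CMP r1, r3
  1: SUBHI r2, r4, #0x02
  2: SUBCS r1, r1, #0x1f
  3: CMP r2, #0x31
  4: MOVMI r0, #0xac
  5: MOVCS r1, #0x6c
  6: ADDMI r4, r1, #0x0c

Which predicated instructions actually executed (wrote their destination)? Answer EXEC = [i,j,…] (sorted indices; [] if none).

[0] flags=1000 → (cmp)
[1] flags=1000 HI?F → skip
[2] flags=1000 CS?F → skip
[3] flags=1010 → (cmp)
[4] flags=1010 MI?T → r0=0xac
[5] flags=1010 CS?T → r1=0x6c
[6] flags=1010 MI?T → r4=0x78

EXEC = [4,5,6]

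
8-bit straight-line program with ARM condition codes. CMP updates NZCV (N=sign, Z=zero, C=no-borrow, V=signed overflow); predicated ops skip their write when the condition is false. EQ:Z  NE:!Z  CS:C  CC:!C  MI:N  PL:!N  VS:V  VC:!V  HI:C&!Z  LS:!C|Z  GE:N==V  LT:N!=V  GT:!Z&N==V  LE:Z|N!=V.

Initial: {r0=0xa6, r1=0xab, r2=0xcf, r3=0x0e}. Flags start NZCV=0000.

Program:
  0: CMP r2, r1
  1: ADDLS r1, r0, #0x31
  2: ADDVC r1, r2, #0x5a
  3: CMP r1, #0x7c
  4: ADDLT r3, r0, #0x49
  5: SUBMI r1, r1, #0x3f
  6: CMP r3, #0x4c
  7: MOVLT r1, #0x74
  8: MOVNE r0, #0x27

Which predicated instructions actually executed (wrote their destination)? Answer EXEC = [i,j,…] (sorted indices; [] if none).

[0] flags=0010 → (cmp)
[1] flags=0010 LS?F → skip
[2] flags=0010 VC?T → r1=0x29
[3] flags=1000 → (cmp)
[4] flags=1000 LT?T → r3=0xef
[5] flags=1000 MI?T → r1=0xea
[6] flags=1010 → (cmp)
[7] flags=1010 LT?T → r1=0x74
[8] flags=1010 NE?T → r0=0x27

EXEC = [2,4,5,7,8]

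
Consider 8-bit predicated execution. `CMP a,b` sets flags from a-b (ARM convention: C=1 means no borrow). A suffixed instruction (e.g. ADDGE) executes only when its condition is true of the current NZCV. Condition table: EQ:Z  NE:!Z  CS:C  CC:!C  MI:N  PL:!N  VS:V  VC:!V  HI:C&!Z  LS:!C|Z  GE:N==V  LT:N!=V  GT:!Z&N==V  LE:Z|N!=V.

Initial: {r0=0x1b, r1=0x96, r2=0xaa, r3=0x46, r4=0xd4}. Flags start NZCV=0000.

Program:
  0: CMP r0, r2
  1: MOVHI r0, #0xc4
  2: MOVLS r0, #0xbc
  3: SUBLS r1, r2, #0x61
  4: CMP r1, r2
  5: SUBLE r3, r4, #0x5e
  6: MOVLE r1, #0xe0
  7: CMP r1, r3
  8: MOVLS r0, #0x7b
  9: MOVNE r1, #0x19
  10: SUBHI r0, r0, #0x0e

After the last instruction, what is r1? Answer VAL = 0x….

0: ✓ CMP  NZCV=0000
1: · MOVHI
2: ✓ MOVLS  r0←0xbc
3: ✓ SUBLS  r1←0x49
4: ✓ CMP  NZCV=1001
5: · SUBLE
6: · MOVLE
7: ✓ CMP  NZCV=0010
8: · MOVLS
9: ✓ MOVNE  r1←0x19
10: ✓ SUBHI  r0←0xae

VAL = 0x19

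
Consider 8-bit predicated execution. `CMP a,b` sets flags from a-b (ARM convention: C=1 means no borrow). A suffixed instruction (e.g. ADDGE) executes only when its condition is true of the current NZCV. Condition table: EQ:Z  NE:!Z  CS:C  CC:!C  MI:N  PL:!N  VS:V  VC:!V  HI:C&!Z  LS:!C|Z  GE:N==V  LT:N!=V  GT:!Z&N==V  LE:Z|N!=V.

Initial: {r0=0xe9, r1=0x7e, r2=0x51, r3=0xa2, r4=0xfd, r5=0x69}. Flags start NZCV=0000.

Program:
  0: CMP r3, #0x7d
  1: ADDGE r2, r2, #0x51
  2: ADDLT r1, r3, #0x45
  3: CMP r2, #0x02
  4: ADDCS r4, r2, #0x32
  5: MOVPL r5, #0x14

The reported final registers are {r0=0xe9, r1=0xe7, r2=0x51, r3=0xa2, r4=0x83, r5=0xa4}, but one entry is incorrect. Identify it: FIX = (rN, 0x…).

FIX = (r5, 0x14)

0: ✓ CMP  NZCV=0011
1: · ADDGE
2: ✓ ADDLT  r1←0xe7
3: ✓ CMP  NZCV=0010
4: ✓ ADDCS  r4←0x83
5: ✓ MOVPL  r5←0x14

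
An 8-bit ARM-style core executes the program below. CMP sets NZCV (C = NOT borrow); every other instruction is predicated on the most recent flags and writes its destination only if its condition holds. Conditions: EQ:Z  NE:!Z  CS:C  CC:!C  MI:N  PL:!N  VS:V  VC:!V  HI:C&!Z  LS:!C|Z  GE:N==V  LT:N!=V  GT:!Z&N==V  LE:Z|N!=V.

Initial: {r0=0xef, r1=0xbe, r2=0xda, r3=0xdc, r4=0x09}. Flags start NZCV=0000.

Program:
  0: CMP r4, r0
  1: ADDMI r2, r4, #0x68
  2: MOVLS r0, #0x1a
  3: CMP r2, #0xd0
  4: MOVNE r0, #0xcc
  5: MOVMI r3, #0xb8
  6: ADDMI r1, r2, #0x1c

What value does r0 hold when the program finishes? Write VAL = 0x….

[0] flags=0000 → (cmp)
[1] flags=0000 MI?F → skip
[2] flags=0000 LS?T → r0=0x1a
[3] flags=0010 → (cmp)
[4] flags=0010 NE?T → r0=0xcc
[5] flags=0010 MI?F → skip
[6] flags=0010 MI?F → skip

VAL = 0xcc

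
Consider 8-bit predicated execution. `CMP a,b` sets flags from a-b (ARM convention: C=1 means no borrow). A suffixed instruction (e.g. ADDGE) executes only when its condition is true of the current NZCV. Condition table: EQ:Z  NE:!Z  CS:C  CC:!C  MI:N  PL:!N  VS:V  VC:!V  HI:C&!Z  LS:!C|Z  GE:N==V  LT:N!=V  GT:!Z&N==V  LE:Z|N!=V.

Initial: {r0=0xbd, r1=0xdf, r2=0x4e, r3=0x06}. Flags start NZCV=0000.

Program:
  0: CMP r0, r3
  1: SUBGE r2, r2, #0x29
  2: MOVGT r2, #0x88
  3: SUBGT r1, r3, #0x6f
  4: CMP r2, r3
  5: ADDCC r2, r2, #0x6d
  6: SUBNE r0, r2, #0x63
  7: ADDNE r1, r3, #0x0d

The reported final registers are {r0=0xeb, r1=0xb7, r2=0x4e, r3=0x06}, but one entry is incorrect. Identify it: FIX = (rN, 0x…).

[0] flags=1010 → (cmp)
[1] flags=1010 GE?F → skip
[2] flags=1010 GT?F → skip
[3] flags=1010 GT?F → skip
[4] flags=0010 → (cmp)
[5] flags=0010 CC?F → skip
[6] flags=0010 NE?T → r0=0xeb
[7] flags=0010 NE?T → r1=0x13

FIX = (r1, 0x13)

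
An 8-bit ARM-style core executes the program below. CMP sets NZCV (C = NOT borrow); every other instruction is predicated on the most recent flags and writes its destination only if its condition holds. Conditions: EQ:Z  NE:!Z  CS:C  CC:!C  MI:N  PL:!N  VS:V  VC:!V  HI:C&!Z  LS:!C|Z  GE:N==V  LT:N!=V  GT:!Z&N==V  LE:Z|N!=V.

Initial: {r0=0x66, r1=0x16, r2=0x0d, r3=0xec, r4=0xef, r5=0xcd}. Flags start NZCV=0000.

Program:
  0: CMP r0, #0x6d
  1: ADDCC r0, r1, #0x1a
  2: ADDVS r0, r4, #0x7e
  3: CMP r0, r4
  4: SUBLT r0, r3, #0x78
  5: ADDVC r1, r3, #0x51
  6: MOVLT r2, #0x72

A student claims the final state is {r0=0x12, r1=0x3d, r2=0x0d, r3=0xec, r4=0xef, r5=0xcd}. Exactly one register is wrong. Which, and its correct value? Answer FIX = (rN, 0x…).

0: ✓ CMP  NZCV=1000
1: ✓ ADDCC  r0←0x30
2: · ADDVS
3: ✓ CMP  NZCV=0000
4: · SUBLT
5: ✓ ADDVC  r1←0x3d
6: · MOVLT

FIX = (r0, 0x30)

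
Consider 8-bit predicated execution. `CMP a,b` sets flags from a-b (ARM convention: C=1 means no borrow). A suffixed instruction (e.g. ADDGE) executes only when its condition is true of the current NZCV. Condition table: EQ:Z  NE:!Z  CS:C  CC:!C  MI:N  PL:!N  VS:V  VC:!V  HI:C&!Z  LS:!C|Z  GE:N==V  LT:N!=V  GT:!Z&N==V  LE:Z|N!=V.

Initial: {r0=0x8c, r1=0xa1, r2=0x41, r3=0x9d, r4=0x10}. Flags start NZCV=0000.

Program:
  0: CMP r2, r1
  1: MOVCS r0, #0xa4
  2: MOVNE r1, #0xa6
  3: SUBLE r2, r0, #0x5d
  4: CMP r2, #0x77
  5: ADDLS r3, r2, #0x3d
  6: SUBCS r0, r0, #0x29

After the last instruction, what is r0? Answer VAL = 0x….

VAL = 0x8c

[0] flags=1001 → (cmp)
[1] flags=1001 CS?F → skip
[2] flags=1001 NE?T → r1=0xa6
[3] flags=1001 LE?F → skip
[4] flags=1000 → (cmp)
[5] flags=1000 LS?T → r3=0x7e
[6] flags=1000 CS?F → skip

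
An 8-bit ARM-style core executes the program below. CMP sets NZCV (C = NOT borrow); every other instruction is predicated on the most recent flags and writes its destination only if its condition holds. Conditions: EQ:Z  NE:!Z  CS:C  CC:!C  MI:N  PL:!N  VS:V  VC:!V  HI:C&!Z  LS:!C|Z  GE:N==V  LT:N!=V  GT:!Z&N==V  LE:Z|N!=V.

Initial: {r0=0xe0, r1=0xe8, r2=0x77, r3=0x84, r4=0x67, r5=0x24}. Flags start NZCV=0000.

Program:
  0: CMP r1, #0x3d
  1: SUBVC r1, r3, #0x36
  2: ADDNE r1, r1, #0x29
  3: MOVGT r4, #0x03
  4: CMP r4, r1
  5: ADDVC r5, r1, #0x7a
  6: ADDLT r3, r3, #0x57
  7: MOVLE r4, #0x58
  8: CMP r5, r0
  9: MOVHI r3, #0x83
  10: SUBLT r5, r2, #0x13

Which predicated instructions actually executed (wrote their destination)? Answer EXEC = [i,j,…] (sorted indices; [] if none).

EXEC = [1,2,5,6,7,9]

[0] flags=1010 → (cmp)
[1] flags=1010 VC?T → r1=0x4e
[2] flags=1010 NE?T → r1=0x77
[3] flags=1010 GT?F → skip
[4] flags=1000 → (cmp)
[5] flags=1000 VC?T → r5=0xf1
[6] flags=1000 LT?T → r3=0xdb
[7] flags=1000 LE?T → r4=0x58
[8] flags=0010 → (cmp)
[9] flags=0010 HI?T → r3=0x83
[10] flags=0010 LT?F → skip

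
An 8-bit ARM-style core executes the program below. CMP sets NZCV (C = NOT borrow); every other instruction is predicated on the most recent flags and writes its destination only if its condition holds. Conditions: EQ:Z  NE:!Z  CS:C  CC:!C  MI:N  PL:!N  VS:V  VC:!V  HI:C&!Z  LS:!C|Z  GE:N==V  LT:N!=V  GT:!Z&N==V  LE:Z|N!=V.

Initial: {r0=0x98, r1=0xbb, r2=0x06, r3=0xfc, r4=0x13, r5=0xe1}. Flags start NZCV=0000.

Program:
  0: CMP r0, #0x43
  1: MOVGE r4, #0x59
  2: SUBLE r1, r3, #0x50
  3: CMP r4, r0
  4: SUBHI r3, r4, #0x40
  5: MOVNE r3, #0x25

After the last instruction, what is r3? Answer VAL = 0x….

[0] flags=0011 → (cmp)
[1] flags=0011 GE?F → skip
[2] flags=0011 LE?T → r1=0xac
[3] flags=0000 → (cmp)
[4] flags=0000 HI?F → skip
[5] flags=0000 NE?T → r3=0x25

VAL = 0x25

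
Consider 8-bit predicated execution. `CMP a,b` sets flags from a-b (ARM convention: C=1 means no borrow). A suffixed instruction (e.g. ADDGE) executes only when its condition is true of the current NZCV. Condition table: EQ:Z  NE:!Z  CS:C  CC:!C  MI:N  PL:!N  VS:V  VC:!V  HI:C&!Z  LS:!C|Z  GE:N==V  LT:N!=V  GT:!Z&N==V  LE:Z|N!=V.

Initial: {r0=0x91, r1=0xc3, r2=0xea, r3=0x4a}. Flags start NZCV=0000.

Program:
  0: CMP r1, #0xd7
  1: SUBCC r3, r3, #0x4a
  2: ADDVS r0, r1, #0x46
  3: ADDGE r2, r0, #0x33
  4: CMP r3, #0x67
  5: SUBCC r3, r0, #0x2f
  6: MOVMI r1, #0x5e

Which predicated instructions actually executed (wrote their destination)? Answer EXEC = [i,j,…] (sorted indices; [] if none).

0: ✓ CMP  NZCV=1000
1: ✓ SUBCC  r3←0x00
2: · ADDVS
3: · ADDGE
4: ✓ CMP  NZCV=1000
5: ✓ SUBCC  r3←0x62
6: ✓ MOVMI  r1←0x5e

EXEC = [1,5,6]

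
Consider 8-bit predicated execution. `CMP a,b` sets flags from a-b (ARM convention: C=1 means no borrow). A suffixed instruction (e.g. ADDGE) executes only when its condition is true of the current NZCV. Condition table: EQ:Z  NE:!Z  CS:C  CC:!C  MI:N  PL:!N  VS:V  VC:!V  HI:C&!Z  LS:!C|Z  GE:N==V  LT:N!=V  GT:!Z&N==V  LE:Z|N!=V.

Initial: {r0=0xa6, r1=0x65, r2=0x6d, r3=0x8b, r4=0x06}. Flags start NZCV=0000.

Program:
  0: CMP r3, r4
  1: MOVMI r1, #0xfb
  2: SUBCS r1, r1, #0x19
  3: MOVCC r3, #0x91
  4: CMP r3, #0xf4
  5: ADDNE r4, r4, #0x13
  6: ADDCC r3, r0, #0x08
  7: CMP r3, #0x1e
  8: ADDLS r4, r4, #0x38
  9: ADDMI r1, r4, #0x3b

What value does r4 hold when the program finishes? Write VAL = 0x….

[0] flags=1010 → (cmp)
[1] flags=1010 MI?T → r1=0xfb
[2] flags=1010 CS?T → r1=0xe2
[3] flags=1010 CC?F → skip
[4] flags=1000 → (cmp)
[5] flags=1000 NE?T → r4=0x19
[6] flags=1000 CC?T → r3=0xae
[7] flags=1010 → (cmp)
[8] flags=1010 LS?F → skip
[9] flags=1010 MI?T → r1=0x54

VAL = 0x19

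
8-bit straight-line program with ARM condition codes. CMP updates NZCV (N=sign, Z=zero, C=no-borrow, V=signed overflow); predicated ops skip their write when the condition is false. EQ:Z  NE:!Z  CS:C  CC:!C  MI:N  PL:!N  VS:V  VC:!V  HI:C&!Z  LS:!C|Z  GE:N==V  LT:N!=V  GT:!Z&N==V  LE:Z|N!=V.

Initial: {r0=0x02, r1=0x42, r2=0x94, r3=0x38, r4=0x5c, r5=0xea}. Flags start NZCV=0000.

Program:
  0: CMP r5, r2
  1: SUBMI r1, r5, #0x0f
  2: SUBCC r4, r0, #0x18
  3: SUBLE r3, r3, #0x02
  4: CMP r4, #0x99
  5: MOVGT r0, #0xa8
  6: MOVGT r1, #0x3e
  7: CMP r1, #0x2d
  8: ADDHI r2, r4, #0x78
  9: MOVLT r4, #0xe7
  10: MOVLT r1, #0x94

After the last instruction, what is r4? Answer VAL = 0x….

VAL = 0x5c

[0] flags=0010 → (cmp)
[1] flags=0010 MI?F → skip
[2] flags=0010 CC?F → skip
[3] flags=0010 LE?F → skip
[4] flags=1001 → (cmp)
[5] flags=1001 GT?T → r0=0xa8
[6] flags=1001 GT?T → r1=0x3e
[7] flags=0010 → (cmp)
[8] flags=0010 HI?T → r2=0xd4
[9] flags=0010 LT?F → skip
[10] flags=0010 LT?F → skip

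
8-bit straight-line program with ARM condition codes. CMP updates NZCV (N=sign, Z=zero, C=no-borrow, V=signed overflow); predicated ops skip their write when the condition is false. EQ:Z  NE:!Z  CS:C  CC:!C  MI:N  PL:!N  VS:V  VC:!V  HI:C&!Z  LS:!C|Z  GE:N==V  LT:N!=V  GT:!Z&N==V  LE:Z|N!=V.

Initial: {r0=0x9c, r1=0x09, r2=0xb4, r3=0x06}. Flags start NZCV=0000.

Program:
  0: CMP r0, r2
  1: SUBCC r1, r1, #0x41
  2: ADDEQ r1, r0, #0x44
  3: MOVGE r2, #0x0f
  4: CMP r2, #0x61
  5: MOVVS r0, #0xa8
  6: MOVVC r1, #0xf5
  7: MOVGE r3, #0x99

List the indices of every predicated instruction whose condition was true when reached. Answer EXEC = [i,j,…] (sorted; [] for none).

EXEC = [1,5]

0: ✓ CMP  NZCV=1000
1: ✓ SUBCC  r1←0xc8
2: · ADDEQ
3: · MOVGE
4: ✓ CMP  NZCV=0011
5: ✓ MOVVS  r0←0xa8
6: · MOVVC
7: · MOVGE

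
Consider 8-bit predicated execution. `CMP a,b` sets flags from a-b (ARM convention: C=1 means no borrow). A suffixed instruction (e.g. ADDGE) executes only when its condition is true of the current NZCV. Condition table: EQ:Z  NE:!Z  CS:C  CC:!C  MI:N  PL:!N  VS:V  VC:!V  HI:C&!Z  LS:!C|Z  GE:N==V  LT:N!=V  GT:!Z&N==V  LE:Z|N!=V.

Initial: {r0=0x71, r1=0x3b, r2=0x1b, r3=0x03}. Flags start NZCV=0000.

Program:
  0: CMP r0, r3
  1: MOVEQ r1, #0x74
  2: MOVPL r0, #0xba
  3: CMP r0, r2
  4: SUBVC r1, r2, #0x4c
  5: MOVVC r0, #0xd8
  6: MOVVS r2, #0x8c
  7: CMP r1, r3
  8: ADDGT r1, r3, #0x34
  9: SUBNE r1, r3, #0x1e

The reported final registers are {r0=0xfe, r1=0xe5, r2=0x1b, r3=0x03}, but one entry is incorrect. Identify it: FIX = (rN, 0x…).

[0] flags=0010 → (cmp)
[1] flags=0010 EQ?F → skip
[2] flags=0010 PL?T → r0=0xba
[3] flags=1010 → (cmp)
[4] flags=1010 VC?T → r1=0xcf
[5] flags=1010 VC?T → r0=0xd8
[6] flags=1010 VS?F → skip
[7] flags=1010 → (cmp)
[8] flags=1010 GT?F → skip
[9] flags=1010 NE?T → r1=0xe5

FIX = (r0, 0xd8)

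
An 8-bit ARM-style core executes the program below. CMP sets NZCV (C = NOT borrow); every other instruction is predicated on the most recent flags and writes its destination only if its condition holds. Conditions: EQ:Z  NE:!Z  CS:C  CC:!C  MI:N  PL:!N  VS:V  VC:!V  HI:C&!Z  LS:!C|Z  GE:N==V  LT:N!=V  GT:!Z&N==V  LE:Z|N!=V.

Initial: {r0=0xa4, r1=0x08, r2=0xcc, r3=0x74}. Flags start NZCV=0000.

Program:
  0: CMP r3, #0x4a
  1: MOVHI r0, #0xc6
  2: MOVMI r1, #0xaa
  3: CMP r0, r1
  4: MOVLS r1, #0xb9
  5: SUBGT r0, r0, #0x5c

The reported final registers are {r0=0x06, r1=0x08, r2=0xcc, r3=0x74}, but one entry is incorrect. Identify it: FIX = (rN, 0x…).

0: ✓ CMP  NZCV=0010
1: ✓ MOVHI  r0←0xc6
2: · MOVMI
3: ✓ CMP  NZCV=1010
4: · MOVLS
5: · SUBGT

FIX = (r0, 0xc6)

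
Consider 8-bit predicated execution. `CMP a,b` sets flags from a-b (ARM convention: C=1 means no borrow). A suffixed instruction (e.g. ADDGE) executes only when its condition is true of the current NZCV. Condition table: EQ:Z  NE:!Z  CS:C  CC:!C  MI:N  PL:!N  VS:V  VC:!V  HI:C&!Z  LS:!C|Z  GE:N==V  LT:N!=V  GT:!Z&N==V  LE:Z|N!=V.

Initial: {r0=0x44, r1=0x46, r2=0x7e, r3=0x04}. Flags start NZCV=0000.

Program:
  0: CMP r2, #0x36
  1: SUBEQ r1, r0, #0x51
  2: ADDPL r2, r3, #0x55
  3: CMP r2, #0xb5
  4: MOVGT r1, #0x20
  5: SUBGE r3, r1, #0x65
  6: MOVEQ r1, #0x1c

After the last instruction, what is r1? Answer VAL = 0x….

VAL = 0x20

[0] flags=0010 → (cmp)
[1] flags=0010 EQ?F → skip
[2] flags=0010 PL?T → r2=0x59
[3] flags=1001 → (cmp)
[4] flags=1001 GT?T → r1=0x20
[5] flags=1001 GE?T → r3=0xbb
[6] flags=1001 EQ?F → skip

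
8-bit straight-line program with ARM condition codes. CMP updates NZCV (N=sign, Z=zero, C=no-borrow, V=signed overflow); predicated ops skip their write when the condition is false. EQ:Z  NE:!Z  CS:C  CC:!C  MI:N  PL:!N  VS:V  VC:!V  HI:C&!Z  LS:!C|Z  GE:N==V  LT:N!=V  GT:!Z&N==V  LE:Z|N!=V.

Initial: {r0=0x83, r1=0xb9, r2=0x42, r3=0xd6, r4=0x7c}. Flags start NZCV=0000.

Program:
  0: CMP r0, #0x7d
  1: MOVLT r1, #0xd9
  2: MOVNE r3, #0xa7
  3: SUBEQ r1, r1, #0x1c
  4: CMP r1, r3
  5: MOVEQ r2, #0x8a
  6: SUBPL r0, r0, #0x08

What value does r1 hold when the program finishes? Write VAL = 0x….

[0] flags=0011 → (cmp)
[1] flags=0011 LT?T → r1=0xd9
[2] flags=0011 NE?T → r3=0xa7
[3] flags=0011 EQ?F → skip
[4] flags=0010 → (cmp)
[5] flags=0010 EQ?F → skip
[6] flags=0010 PL?T → r0=0x7b

VAL = 0xd9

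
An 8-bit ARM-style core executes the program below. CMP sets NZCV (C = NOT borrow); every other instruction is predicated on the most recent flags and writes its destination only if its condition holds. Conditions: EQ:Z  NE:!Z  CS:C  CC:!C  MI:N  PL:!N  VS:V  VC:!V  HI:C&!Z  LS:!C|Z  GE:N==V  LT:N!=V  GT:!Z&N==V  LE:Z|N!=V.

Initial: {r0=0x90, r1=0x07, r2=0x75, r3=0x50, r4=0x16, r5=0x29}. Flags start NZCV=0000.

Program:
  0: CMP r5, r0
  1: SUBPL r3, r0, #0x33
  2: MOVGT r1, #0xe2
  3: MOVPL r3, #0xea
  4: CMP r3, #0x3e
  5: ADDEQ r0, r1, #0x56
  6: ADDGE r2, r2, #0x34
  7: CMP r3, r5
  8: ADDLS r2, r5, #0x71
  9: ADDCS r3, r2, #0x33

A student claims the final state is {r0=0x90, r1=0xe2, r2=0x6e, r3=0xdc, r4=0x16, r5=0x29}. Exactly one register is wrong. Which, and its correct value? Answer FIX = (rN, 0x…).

FIX = (r2, 0xa9)

[0] flags=1001 → (cmp)
[1] flags=1001 PL?F → skip
[2] flags=1001 GT?T → r1=0xe2
[3] flags=1001 PL?F → skip
[4] flags=0010 → (cmp)
[5] flags=0010 EQ?F → skip
[6] flags=0010 GE?T → r2=0xa9
[7] flags=0010 → (cmp)
[8] flags=0010 LS?F → skip
[9] flags=0010 CS?T → r3=0xdc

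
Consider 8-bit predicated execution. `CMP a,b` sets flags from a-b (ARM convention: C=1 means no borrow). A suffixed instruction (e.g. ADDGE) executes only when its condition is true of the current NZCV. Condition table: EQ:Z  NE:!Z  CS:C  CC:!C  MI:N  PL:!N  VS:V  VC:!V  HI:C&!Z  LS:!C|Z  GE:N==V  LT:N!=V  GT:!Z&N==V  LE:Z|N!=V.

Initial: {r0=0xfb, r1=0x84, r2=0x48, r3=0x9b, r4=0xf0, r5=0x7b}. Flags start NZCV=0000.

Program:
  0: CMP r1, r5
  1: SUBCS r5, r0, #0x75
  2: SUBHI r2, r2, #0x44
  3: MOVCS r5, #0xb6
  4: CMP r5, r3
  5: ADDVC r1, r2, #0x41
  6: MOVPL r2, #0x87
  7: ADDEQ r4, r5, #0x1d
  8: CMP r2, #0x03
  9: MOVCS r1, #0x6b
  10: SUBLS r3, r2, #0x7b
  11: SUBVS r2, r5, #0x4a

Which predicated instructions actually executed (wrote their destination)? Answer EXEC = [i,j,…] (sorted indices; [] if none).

0: ✓ CMP  NZCV=0011
1: ✓ SUBCS  r5←0x86
2: ✓ SUBHI  r2←0x04
3: ✓ MOVCS  r5←0xb6
4: ✓ CMP  NZCV=0010
5: ✓ ADDVC  r1←0x45
6: ✓ MOVPL  r2←0x87
7: · ADDEQ
8: ✓ CMP  NZCV=1010
9: ✓ MOVCS  r1←0x6b
10: · SUBLS
11: · SUBVS

EXEC = [1,2,3,5,6,9]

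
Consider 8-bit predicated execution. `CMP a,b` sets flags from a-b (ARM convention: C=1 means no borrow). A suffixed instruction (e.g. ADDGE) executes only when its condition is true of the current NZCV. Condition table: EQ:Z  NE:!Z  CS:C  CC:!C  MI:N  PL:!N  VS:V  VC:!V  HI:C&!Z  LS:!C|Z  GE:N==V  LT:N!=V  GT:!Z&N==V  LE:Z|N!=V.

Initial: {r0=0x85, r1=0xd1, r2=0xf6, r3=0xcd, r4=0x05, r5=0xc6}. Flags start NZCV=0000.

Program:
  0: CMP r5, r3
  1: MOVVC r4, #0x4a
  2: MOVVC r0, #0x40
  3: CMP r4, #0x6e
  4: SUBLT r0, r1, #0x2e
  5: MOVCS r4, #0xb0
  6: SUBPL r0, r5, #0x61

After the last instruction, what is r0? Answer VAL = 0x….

VAL = 0xa3

0: ✓ CMP  NZCV=1000
1: ✓ MOVVC  r4←0x4a
2: ✓ MOVVC  r0←0x40
3: ✓ CMP  NZCV=1000
4: ✓ SUBLT  r0←0xa3
5: · MOVCS
6: · SUBPL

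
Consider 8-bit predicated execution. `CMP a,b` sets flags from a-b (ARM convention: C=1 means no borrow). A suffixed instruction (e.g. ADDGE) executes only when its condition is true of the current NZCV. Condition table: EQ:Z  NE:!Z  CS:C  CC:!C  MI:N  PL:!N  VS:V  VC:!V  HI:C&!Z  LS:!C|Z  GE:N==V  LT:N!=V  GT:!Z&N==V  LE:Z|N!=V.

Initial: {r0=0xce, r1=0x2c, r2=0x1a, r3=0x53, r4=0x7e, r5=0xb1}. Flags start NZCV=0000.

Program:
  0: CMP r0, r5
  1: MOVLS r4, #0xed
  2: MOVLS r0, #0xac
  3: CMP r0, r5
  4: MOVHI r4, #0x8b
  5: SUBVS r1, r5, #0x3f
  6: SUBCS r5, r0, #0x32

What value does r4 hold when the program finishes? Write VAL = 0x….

[0] flags=0010 → (cmp)
[1] flags=0010 LS?F → skip
[2] flags=0010 LS?F → skip
[3] flags=0010 → (cmp)
[4] flags=0010 HI?T → r4=0x8b
[5] flags=0010 VS?F → skip
[6] flags=0010 CS?T → r5=0x9c

VAL = 0x8b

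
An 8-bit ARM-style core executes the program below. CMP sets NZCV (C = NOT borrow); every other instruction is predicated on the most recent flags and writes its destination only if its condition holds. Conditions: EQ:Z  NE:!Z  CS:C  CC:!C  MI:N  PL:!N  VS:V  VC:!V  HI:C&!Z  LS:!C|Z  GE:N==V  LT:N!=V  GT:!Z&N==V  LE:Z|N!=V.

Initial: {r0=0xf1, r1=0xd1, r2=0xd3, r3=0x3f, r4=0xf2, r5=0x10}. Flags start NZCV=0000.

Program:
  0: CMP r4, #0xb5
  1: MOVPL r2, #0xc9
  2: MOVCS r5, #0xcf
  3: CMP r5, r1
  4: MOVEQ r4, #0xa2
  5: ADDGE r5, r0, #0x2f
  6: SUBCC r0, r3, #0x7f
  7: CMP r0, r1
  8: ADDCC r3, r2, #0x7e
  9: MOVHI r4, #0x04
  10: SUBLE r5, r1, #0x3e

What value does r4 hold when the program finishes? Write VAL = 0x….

0: ✓ CMP  NZCV=0010
1: ✓ MOVPL  r2←0xc9
2: ✓ MOVCS  r5←0xcf
3: ✓ CMP  NZCV=1000
4: · MOVEQ
5: · ADDGE
6: ✓ SUBCC  r0←0xc0
7: ✓ CMP  NZCV=1000
8: ✓ ADDCC  r3←0x47
9: · MOVHI
10: ✓ SUBLE  r5←0x93

VAL = 0xf2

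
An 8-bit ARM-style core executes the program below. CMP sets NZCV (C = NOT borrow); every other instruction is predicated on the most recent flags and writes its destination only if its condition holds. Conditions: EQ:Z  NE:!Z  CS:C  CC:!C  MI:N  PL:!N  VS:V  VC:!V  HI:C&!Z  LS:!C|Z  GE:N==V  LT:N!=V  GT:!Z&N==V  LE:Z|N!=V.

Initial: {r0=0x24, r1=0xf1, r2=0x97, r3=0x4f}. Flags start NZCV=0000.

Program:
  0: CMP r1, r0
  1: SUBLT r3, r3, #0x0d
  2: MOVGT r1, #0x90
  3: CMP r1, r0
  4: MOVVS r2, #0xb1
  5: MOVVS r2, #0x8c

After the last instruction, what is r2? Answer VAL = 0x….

[0] flags=1010 → (cmp)
[1] flags=1010 LT?T → r3=0x42
[2] flags=1010 GT?F → skip
[3] flags=1010 → (cmp)
[4] flags=1010 VS?F → skip
[5] flags=1010 VS?F → skip

VAL = 0x97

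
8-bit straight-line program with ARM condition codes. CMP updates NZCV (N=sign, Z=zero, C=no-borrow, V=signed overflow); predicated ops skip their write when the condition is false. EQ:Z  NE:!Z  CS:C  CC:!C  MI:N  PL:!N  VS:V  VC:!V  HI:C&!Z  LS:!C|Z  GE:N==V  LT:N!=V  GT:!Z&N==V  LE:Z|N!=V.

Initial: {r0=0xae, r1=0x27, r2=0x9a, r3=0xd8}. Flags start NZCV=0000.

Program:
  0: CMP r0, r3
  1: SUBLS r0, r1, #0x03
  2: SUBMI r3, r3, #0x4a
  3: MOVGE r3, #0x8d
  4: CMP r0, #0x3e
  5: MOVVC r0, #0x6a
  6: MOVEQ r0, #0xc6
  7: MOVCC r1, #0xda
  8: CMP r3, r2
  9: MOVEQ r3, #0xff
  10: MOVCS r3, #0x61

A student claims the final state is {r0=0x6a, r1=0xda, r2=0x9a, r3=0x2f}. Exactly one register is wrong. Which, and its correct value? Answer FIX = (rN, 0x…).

0: ✓ CMP  NZCV=1000
1: ✓ SUBLS  r0←0x24
2: ✓ SUBMI  r3←0x8e
3: · MOVGE
4: ✓ CMP  NZCV=1000
5: ✓ MOVVC  r0←0x6a
6: · MOVEQ
7: ✓ MOVCC  r1←0xda
8: ✓ CMP  NZCV=1000
9: · MOVEQ
10: · MOVCS

FIX = (r3, 0x8e)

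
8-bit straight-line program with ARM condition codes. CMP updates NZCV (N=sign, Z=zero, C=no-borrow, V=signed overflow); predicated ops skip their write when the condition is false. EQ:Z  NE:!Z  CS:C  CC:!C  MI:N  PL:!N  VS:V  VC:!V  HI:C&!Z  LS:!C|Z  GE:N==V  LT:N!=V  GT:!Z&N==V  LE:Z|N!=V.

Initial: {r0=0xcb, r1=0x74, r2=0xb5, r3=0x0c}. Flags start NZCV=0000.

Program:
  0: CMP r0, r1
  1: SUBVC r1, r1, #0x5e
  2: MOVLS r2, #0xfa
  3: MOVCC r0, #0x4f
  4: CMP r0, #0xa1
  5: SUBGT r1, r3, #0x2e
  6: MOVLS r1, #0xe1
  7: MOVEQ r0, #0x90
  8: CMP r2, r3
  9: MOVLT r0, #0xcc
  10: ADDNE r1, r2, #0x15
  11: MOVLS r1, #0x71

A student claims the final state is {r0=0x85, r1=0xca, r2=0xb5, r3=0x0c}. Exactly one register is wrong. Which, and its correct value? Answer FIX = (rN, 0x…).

0: ✓ CMP  NZCV=0011
1: · SUBVC
2: · MOVLS
3: · MOVCC
4: ✓ CMP  NZCV=0010
5: ✓ SUBGT  r1←0xde
6: · MOVLS
7: · MOVEQ
8: ✓ CMP  NZCV=1010
9: ✓ MOVLT  r0←0xcc
10: ✓ ADDNE  r1←0xca
11: · MOVLS

FIX = (r0, 0xcc)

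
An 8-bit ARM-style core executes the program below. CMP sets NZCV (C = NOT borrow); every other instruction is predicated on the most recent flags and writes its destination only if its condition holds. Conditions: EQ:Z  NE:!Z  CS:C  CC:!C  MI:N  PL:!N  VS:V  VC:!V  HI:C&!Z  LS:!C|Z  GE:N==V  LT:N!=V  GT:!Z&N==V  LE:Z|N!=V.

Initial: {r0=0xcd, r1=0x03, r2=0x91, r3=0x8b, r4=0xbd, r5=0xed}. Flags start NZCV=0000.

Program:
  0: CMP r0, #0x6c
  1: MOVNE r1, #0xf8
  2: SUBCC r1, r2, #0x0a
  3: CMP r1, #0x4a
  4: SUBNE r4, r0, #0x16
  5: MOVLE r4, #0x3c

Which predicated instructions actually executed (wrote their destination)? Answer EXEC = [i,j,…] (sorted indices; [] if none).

EXEC = [1,4,5]

[0] flags=0011 → (cmp)
[1] flags=0011 NE?T → r1=0xf8
[2] flags=0011 CC?F → skip
[3] flags=1010 → (cmp)
[4] flags=1010 NE?T → r4=0xb7
[5] flags=1010 LE?T → r4=0x3c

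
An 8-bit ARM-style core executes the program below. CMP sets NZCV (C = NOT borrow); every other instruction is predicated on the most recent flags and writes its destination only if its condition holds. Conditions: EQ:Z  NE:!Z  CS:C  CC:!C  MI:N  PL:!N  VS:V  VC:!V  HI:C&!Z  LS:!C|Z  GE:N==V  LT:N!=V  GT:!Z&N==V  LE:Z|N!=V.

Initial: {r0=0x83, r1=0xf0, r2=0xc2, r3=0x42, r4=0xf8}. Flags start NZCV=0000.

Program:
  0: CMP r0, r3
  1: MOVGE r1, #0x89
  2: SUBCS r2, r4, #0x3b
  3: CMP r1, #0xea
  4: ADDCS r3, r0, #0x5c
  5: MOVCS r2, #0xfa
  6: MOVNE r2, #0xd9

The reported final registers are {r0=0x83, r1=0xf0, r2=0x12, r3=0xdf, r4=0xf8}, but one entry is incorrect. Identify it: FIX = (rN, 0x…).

FIX = (r2, 0xd9)

[0] flags=0011 → (cmp)
[1] flags=0011 GE?F → skip
[2] flags=0011 CS?T → r2=0xbd
[3] flags=0010 → (cmp)
[4] flags=0010 CS?T → r3=0xdf
[5] flags=0010 CS?T → r2=0xfa
[6] flags=0010 NE?T → r2=0xd9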